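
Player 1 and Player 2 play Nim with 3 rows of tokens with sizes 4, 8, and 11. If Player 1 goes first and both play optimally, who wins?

Nim-sum: 4 ^ 8 ^ 11 = 7.
The nim-sum is 7 ≠ 0, so this is an N-position: the player to move can win; Player 1 has a winning move.

Player 1 wins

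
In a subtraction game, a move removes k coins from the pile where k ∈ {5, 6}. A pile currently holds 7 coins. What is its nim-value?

1

Compute g(0), g(1), … for moves {5, 6}:
k:     0  1  2  3  4  5  6  7
g(k):  0  0  0  0  0  1  1  1
So g(7) = 1.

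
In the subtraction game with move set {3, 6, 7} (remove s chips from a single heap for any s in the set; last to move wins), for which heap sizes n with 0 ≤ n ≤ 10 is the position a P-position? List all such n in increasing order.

Grundy values for subtraction set {3, 6, 7}:
k:     0  1  2  3  4  5  6  7  8  9 10
g(k):  0  0  0  1  1  1  2  2  2  3  0
The P-positions (g = 0) in 0..10 are 0, 1, 2, 10.

0, 1, 2, 10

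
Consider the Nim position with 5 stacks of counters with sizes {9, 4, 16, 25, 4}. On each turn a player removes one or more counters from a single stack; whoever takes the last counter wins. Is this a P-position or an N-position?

P-position

Nim-sum: 9 XOR 4 XOR 16 XOR 25 XOR 4 = 0.
The nim-sum is 0, so this is a P-position: the player to move is in a losing position under optimal play.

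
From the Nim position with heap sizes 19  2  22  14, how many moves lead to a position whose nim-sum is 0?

1

Nim-sum: 19 ^ 2 ^ 22 ^ 14 = 9.
The overall nim-sum is X = 9. A heap of size p has a winning move iff p XOR X < p (reduce it to p XOR X).
  19: 19 XOR 9 = 26 ≥ 19 — no move.
  2: 2 XOR 9 = 11 ≥ 2 — no move.
  22: 22 XOR 9 = 31 ≥ 22 — no move.
  14: 14 XOR 9 = 7 < 14 — winning move (to 7).
That gives 1 winning move.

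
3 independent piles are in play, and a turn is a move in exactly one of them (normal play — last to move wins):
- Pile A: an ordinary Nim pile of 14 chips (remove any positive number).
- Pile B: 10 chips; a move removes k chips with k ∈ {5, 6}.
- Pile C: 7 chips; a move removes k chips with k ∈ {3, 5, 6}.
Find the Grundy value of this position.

14

Pile A is a plain Nim pile of size 14, so its Grundy value is 14.
Build the Grundy sequence for pile B with g(k) = mex{g(k−s) : s ∈ {5, 6}, s ≤ k}:
k:     0  1  2  3  4  5  6  7  8  9 10
g(k):  0  0  0  0  0  1  1  1  1  1  2
So g(10) = 2.
For pile C, compute g(0), g(1), … with moves {3, 5, 6}:
g(0) = mex{} = 0
g(1) = mex{} = 0
g(2) = mex{} = 0
g(3) = mex{0} = 1
g(4) = mex{0} = 1
g(5) = mex{0} = 1
g(6) = mex{0,1} = 2
g(7) = mex{0,1} = 2
So g(7) = 2.
The value of a disjunctive sum is the nim-sum of the parts.
Combined value = 14 XOR 2 XOR 2 = 14.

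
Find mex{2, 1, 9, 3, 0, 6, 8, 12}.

4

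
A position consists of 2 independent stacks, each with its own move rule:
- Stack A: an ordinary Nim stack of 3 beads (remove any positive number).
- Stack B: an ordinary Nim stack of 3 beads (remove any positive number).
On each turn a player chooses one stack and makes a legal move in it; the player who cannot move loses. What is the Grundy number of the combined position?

Stack A is a plain Nim stack of size 3, so its Grundy value is 3.
Stack B is a plain Nim stack of size 3, so its Grundy value is 3.
The value of a disjunctive sum is the nim-sum of the parts.
Combined value = 3 XOR 3 = 0.

0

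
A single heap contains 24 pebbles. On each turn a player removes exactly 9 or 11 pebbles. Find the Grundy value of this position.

0

Grundy values for subtraction set {9, 11}:
k:     0  1  2  3  4  5  6  7  8  9 10 11 12 13 14 15 16 17 18 19 20 21 22 23 24
g(k):  0  0  0  0  0  0  0  0  0  1  1  1  1  1  1  1  1  1  2  2  0  0  0  0  0
So g(24) = 0.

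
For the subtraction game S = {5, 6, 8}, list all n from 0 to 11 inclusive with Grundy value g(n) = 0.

0, 1, 2, 3, 4

Compute g(0), g(1), … for moves {5, 6, 8}:
g(0) = mex{} = 0
g(1) = mex{} = 0
g(2) = mex{} = 0
g(3) = mex{} = 0
g(4) = mex{} = 0
g(5) = mex{0} = 1
g(6) = mex{0} = 1
g(7) = mex{0} = 1
g(8) = mex{0} = 1
g(9) = mex{0} = 1
g(10) = mex{0,1} = 2
g(11) = mex{0,1} = 2
The P-positions (g = 0) in 0..11 are 0, 1, 2, 3, 4.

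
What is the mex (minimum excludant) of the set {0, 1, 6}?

The values 0, 1 are all present; 2 is the first non-negative integer missing from the set.

2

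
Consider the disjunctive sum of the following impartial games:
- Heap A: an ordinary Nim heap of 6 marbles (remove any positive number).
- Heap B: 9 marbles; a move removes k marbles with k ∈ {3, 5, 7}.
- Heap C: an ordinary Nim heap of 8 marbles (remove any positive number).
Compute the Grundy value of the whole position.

13

Heap A is a plain Nim heap of size 6, so its Grundy value is 6.
Build the Grundy sequence for heap B with g(k) = mex{g(k−s) : s ∈ {3, 5, 7}, s ≤ k}:
k:     0  1  2  3  4  5  6  7  8  9
g(k):  0  0  0  1  1  1  2  2  2  3
So g(9) = 3.
Heap C is a plain Nim heap of size 8, so its Grundy value is 8.
By the Sprague-Grundy theorem, the Grundy value of a sum of independent games is the XOR of the component values.
Combined value = 6 XOR 3 XOR 8 = 13.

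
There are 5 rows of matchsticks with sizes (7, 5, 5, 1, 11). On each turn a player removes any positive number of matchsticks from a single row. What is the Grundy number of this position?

In binary:
  0111  (7)
  0101  (5)
  0101  (5)
  0001  (1)
  1011  (11)
  ----
  1101  (13)

13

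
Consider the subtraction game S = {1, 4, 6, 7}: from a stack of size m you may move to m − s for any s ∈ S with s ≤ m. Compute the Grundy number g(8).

3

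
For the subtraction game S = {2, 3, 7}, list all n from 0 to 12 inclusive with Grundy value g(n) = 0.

0, 1, 5, 6, 10, 11

Compute g(0), g(1), … for moves {2, 3, 7}:
g(0) = mex{} = 0
g(1) = mex{} = 0
g(2) = mex{0} = 1
g(3) = mex{0} = 1
g(4) = mex{0,1} = 2
g(5) = mex{1} = 0
g(6) = mex{1,2} = 0
g(7) = mex{0,2} = 1
g(8) = mex{0} = 1
g(9) = mex{0,1} = 2
g(10) = mex{1} = 0
g(11) = mex{1,2} = 0
g(12) = mex{0,2} = 1
The P-positions (g = 0) in 0..12 are 0, 1, 5, 6, 10, 11.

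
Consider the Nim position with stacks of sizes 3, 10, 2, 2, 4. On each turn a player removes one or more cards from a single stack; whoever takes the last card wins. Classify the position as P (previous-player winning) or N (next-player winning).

Compute the nim-sum pairwise:
3 XOR 10 = 9
9 XOR 2 = 11
11 XOR 2 = 9
9 XOR 4 = 13
The nim-sum is 13 ≠ 0, so this is an N-position: the player to move can win.

N-position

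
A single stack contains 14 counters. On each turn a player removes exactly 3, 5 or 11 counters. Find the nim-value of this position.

2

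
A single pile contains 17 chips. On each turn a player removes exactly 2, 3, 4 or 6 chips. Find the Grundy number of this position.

Build the Grundy sequence with g(k) = mex{g(k−s) : s ∈ {2, 3, 4, 6}, s ≤ k}:
k:     0  1  2  3  4  5  6  7  8  9 10 11 12 13 14 15 16 17
g(k):  0  0  1  1  2  2  3  3  0  0  1  1  2  2  3  3  0  0
So g(17) = 0.

0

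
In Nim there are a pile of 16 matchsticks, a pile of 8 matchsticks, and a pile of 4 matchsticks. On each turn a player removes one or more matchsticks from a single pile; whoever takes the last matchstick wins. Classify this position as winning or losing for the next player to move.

Winning position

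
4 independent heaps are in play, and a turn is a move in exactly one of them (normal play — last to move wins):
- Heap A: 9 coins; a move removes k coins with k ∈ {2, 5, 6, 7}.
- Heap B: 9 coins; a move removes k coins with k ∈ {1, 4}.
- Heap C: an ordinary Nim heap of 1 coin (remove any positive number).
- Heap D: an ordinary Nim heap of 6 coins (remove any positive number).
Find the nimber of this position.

7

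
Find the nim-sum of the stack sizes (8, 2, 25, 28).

Nim-sum: 8 ^ 2 ^ 25 ^ 28 = 15.

15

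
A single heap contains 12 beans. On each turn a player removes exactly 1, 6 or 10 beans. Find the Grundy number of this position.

1

Compute g(0), g(1), … for moves {1, 6, 10}:
k:     0  1  2  3  4  5  6  7  8  9 10 11 12
g(k):  0  1  0  1  0  1  2  0  1  0  1  0  1
So g(12) = 1.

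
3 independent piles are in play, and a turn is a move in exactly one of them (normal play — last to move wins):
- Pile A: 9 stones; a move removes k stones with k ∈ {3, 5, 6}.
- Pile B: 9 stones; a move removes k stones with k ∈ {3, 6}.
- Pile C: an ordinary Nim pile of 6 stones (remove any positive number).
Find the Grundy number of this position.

6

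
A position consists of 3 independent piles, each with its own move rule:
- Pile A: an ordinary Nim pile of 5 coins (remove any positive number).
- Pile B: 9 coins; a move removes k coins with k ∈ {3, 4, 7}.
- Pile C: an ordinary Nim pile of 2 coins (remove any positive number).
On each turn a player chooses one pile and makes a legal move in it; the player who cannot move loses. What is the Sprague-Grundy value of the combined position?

Pile A is a plain Nim pile of size 5, so its Grundy value is 5.
Build the Grundy sequence for pile B with g(k) = mex{g(k−s) : s ∈ {3, 4, 7}, s ≤ k}:
g(0) = mex{} = 0
g(1) = mex{} = 0
g(2) = mex{} = 0
g(3) = mex{0} = 1
g(4) = mex{0} = 1
g(5) = mex{0} = 1
g(6) = mex{0,1} = 2
g(7) = mex{0,1} = 2
g(8) = mex{0,1} = 2
g(9) = mex{0,1,2} = 3
So g(9) = 3.
Pile C is a plain Nim pile of size 2, so its Grundy value is 2.
By the Sprague-Grundy theorem, the Grundy value of a sum of independent games is the XOR of the component values.
Combined value = 5 XOR 3 XOR 2 = 4.

4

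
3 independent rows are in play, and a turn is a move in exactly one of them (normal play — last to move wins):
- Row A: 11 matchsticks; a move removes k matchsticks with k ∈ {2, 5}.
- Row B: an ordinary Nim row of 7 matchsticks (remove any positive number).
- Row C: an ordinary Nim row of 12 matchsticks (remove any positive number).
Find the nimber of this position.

11

For row A, compute g(0), g(1), … with moves {2, 5}:
g(0) = mex{} = 0
g(1) = mex{} = 0
g(2) = mex{0} = 1
g(3) = mex{0} = 1
g(4) = mex{1} = 0
g(5) = mex{0,1} = 2
g(6) = mex{0} = 1
g(7) = mex{1,2} = 0
g(8) = mex{1} = 0
g(9) = mex{0} = 1
g(10) = mex{0,2} = 1
g(11) = mex{1} = 0
So g(11) = 0.
Row B is a plain Nim row of size 7, so its Grundy value is 7.
Row C is a plain Nim row of size 12, so its Grundy value is 12.
The value of a disjunctive sum is the nim-sum of the parts.
Combined value = 0 XOR 7 XOR 12 = 11.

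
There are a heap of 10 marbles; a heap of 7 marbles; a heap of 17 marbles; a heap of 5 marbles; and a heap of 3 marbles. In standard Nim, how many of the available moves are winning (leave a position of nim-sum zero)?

1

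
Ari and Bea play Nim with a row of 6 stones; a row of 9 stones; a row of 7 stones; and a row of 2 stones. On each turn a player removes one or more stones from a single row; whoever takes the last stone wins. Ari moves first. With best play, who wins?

Ari wins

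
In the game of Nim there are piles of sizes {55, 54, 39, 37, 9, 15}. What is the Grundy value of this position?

5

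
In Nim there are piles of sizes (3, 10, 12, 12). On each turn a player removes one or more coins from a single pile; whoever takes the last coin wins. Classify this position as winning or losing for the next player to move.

Winning position

Compute the nim-sum pairwise:
3 XOR 10 = 9
9 XOR 12 = 5
5 XOR 12 = 9
The nim-sum is 9 ≠ 0, so this is an N-position: the player to move can win.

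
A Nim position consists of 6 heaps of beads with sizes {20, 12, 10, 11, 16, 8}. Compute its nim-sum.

In binary:
  10100  (20)
  01100  (12)
  01010  (10)
  01011  (11)
  10000  (16)
  01000  (8)
  -----
  00001  (1)

1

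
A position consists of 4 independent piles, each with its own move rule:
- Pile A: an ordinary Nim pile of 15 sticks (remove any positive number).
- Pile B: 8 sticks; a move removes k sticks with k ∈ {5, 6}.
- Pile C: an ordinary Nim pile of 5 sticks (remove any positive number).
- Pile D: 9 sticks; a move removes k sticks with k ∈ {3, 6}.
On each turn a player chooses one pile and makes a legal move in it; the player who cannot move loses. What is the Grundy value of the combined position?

11

Pile A is a plain Nim pile of size 15, so its Grundy value is 15.
For pile B, compute g(0), g(1), … with moves {5, 6}:
g(0) = mex{} = 0
g(1) = mex{} = 0
g(2) = mex{} = 0
g(3) = mex{} = 0
g(4) = mex{} = 0
g(5) = mex{0} = 1
g(6) = mex{0} = 1
g(7) = mex{0} = 1
g(8) = mex{0} = 1
So g(8) = 1.
Pile C is a plain Nim pile of size 5, so its Grundy value is 5.
For pile D, compute g(0), g(1), … with moves {3, 6}:
k:     0  1  2  3  4  5  6  7  8  9
g(k):  0  0  0  1  1  1  2  2  2  0
So g(9) = 0.
By the Sprague-Grundy theorem, the Grundy value of a sum of independent games is the XOR of the component values.
Combined value = 15 ⊕ 1 ⊕ 5 ⊕ 0 = 11.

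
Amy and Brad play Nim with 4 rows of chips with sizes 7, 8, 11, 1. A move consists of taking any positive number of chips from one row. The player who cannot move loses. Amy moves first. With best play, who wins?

Compute the nim-sum pairwise:
7 ^ 8 = 15
15 ^ 11 = 4
4 ^ 1 = 5
The nim-sum is 5 ≠ 0, so this is an N-position: the player to move can win; Amy has a winning move.

Amy wins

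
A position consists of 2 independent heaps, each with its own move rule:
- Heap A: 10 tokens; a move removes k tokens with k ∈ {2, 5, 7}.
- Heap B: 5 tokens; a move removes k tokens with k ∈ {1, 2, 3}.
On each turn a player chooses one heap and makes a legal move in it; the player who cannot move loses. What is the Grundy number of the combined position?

1

Grundy values for heap A (subtraction set {2, 5, 7}):
k:     0  1  2  3  4  5  6  7  8  9 10
g(k):  0  0  1  1  0  2  1  3  2  2  0
So g(10) = 0.
Build the Grundy sequence for heap B with g(k) = mex{g(k−s) : s ∈ {1, 2, 3}, s ≤ k}:
k:     0  1  2  3  4  5
g(k):  0  1  2  3  0  1
So g(5) = 1.
By the Sprague-Grundy theorem, the Grundy value of a sum of independent games is the XOR of the component values.
Combined value = 0 ⊕ 1 = 1.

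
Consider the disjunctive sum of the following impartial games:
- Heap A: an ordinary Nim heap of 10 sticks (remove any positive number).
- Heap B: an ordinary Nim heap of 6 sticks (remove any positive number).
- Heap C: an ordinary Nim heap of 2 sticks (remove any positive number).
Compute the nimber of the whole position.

14

Heap A is a plain Nim heap of size 10, so its Grundy value is 10.
Heap B is a plain Nim heap of size 6, so its Grundy value is 6.
Heap C is a plain Nim heap of size 2, so its Grundy value is 2.
The value of a disjunctive sum is the nim-sum of the parts.
Combined value = 10 XOR 6 XOR 2 = 14.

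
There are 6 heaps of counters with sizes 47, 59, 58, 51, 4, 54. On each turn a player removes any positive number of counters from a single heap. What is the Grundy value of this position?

47

Compute the nim-sum pairwise:
47 ^ 59 = 20
20 ^ 58 = 46
46 ^ 51 = 29
29 ^ 4 = 25
25 ^ 54 = 47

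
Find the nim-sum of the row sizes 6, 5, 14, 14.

3

Compute the nim-sum pairwise:
6 ^ 5 = 3
3 ^ 14 = 13
13 ^ 14 = 3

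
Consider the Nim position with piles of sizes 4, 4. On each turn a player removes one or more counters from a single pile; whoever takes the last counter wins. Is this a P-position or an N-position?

P-position

Nim-sum: 4 ⊕ 4 = 0.
The nim-sum is 0, so this is a P-position: the player to move is in a losing position under optimal play.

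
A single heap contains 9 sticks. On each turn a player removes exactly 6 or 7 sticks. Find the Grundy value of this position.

1

Grundy values for subtraction set {6, 7}:
g(0) = mex{} = 0
g(1) = mex{} = 0
g(2) = mex{} = 0
g(3) = mex{} = 0
g(4) = mex{} = 0
g(5) = mex{} = 0
g(6) = mex{0} = 1
g(7) = mex{0} = 1
g(8) = mex{0} = 1
g(9) = mex{0} = 1
So g(9) = 1.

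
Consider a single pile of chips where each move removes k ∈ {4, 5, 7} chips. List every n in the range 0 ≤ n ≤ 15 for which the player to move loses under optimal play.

0, 1, 2, 3, 11, 12, 13, 14

Compute g(0), g(1), … for moves {4, 5, 7}:
k:     0  1  2  3  4  5  6  7  8  9 10 11 12 13 14 15
g(k):  0  0  0  0  1  1  1  1  2  2  2  0  0  0  0  1
The P-positions (g = 0) in 0..15 are 0, 1, 2, 3, 11, 12, 13, 14.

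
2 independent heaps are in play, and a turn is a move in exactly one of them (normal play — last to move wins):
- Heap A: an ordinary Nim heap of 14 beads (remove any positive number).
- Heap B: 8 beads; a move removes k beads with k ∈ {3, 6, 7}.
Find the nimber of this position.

Heap A is a plain Nim heap of size 14, so its Grundy value is 14.
Build the Grundy sequence for heap B with g(k) = mex{g(k−s) : s ∈ {3, 6, 7}, s ≤ k}:
g(0) = mex{} = 0
g(1) = mex{} = 0
g(2) = mex{} = 0
g(3) = mex{0} = 1
g(4) = mex{0} = 1
g(5) = mex{0} = 1
g(6) = mex{0,1} = 2
g(7) = mex{0,1} = 2
g(8) = mex{0,1} = 2
So g(8) = 2.
The value of a disjunctive sum is the nim-sum of the parts.
Combined value = 14 XOR 2 = 12.

12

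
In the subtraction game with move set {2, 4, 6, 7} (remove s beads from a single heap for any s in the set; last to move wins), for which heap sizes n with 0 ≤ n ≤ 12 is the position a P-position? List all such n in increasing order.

0, 1, 9, 10

Build the Grundy sequence with g(k) = mex{g(k−s) : s ∈ {2, 4, 6, 7}, s ≤ k}:
k:     0  1  2  3  4  5  6  7  8  9 10 11 12
g(k):  0  0  1  1  2  2  3  3  4  0  0  1  1
The P-positions (g = 0) in 0..12 are 0, 1, 9, 10.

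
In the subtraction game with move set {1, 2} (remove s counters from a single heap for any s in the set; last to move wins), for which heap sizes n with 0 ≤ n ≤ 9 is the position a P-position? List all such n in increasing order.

Compute g(0), g(1), … for moves {1, 2}:
k:     0  1  2  3  4  5  6  7  8  9
g(k):  0  1  2  0  1  2  0  1  2  0
The P-positions (g = 0) in 0..9 are 0, 3, 6, 9.

0, 3, 6, 9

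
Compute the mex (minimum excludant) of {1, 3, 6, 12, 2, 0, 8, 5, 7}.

The values 0, 1, 2, 3 are all present; 4 is the first non-negative integer missing from the set.

4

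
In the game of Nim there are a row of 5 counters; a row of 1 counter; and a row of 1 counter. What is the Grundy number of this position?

5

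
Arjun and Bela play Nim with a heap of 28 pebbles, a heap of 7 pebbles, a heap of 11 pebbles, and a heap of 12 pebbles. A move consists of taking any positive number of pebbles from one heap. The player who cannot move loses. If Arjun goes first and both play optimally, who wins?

In binary:
  11100  (28)
  00111  (7)
  01011  (11)
  01100  (12)
  -----
  11100  (28)
The nim-sum is 28 ≠ 0, so this is an N-position: the player to move can win; Arjun has a winning move.

Arjun wins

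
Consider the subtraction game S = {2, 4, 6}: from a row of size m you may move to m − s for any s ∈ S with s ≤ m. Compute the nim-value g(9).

Build the Grundy sequence with g(k) = mex{g(k−s) : s ∈ {2, 4, 6}, s ≤ k}:
k:     0  1  2  3  4  5  6  7  8  9
g(k):  0  0  1  1  2  2  3  3  0  0
So g(9) = 0.

0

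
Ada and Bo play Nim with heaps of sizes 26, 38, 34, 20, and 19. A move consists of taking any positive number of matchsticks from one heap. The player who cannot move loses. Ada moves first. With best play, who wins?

Compute the nim-sum pairwise:
26 ^ 38 = 60
60 ^ 34 = 30
30 ^ 20 = 10
10 ^ 19 = 25
The nim-sum is 25 ≠ 0, so this is an N-position: the player to move can win; Ada has a winning move.

Ada wins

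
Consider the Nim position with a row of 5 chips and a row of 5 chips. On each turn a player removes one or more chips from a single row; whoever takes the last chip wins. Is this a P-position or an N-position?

P-position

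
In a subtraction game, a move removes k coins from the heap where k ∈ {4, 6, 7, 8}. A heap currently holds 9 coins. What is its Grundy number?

Build the Grundy sequence with g(k) = mex{g(k−s) : s ∈ {4, 6, 7, 8}, s ≤ k}:
k:     0  1  2  3  4  5  6  7  8  9
g(k):  0  0  0  0  1  1  1  1  2  2
So g(9) = 2.

2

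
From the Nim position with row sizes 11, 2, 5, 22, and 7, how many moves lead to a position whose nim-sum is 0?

1

Write each in binary and XOR column by column:
  01011  (11)
  00010  (2)
  00101  (5)
  10110  (22)
  00111  (7)
  -----
  11101  (29)
The overall nim-sum is X = 29. A row of size p has a winning move iff p XOR X < p (reduce it to p XOR X).
  11: 11 XOR 29 = 22 ≥ 11 — no move.
  2: 2 XOR 29 = 31 ≥ 2 — no move.
  5: 5 XOR 29 = 24 ≥ 5 — no move.
  22: 22 XOR 29 = 11 < 22 — winning move (to 11).
  7: 7 XOR 29 = 26 ≥ 7 — no move.
That gives 1 winning move.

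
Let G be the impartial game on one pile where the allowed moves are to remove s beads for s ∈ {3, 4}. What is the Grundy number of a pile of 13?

Compute g(0), g(1), … for moves {3, 4}:
k:     0  1  2  3  4  5  6  7  8  9 10 11 12 13
g(k):  0  0  0  1  1  1  2  0  0  0  1  1  1  2
So g(13) = 2.

2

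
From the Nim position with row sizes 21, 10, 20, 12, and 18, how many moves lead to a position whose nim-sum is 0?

3

Compute the nim-sum pairwise:
21 ⊕ 10 = 31
31 ⊕ 20 = 11
11 ⊕ 12 = 7
7 ⊕ 18 = 21
The overall nim-sum is X = 21. A row of size p has a winning move iff p XOR X < p (reduce it to p XOR X).
  21: 21 XOR 21 = 0 < 21 — winning move (to 0).
  10: 10 XOR 21 = 31 ≥ 10 — no move.
  20: 20 XOR 21 = 1 < 20 — winning move (to 1).
  12: 12 XOR 21 = 25 ≥ 12 — no move.
  18: 18 XOR 21 = 7 < 18 — winning move (to 7).
That gives 3 winning moves.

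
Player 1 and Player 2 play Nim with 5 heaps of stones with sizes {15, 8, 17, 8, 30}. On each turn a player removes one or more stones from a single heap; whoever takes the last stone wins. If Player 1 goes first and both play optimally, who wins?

Player 2 wins

Nim-sum: 15 ⊕ 8 ⊕ 17 ⊕ 8 ⊕ 30 = 0.
The nim-sum is 0, so this is a P-position: the player to move is in a losing position under optimal play; Player 1 is about to move from it and so loses — Player 2 wins.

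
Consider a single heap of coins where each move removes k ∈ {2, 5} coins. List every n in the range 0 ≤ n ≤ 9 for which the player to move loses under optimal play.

0, 1, 4, 7, 8

Build the Grundy sequence with g(k) = mex{g(k−s) : s ∈ {2, 5}, s ≤ k}:
g(0) = mex{} = 0
g(1) = mex{} = 0
g(2) = mex{0} = 1
g(3) = mex{0} = 1
g(4) = mex{1} = 0
g(5) = mex{0,1} = 2
g(6) = mex{0} = 1
g(7) = mex{1,2} = 0
g(8) = mex{1} = 0
g(9) = mex{0} = 1
The P-positions (g = 0) in 0..9 are 0, 1, 4, 7, 8.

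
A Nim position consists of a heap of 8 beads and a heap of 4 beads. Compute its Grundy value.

12

Nim-sum: 8 ⊕ 4 = 12.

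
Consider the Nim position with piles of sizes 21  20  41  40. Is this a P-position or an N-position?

P-position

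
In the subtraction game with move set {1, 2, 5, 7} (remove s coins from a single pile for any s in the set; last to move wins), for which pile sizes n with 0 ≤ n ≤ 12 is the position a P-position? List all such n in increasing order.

0, 3, 6, 9, 12

Grundy values for subtraction set {1, 2, 5, 7}:
k:     0  1  2  3  4  5  6  7  8  9 10 11 12
g(k):  0  1  2  0  1  2  0  1  2  0  1  2  0
The P-positions (g = 0) in 0..12 are 0, 3, 6, 9, 12.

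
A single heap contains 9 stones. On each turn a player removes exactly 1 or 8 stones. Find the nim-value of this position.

0

Grundy values for subtraction set {1, 8}:
g(0) = mex{} = 0
g(1) = mex{0} = 1
g(2) = mex{1} = 0
g(3) = mex{0} = 1
g(4) = mex{1} = 0
g(5) = mex{0} = 1
g(6) = mex{1} = 0
g(7) = mex{0} = 1
g(8) = mex{0,1} = 2
g(9) = mex{1,2} = 0
So g(9) = 0.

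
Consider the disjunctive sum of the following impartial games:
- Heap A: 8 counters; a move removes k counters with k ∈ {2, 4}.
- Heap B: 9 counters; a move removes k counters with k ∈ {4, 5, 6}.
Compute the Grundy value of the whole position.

Build the Grundy sequence for heap A with g(k) = mex{g(k−s) : s ∈ {2, 4}, s ≤ k}:
k:     0  1  2  3  4  5  6  7  8
g(k):  0  0  1  1  2  2  0  0  1
So g(8) = 1.
Grundy values for heap B (subtraction set {4, 5, 6}):
k:     0  1  2  3  4  5  6  7  8  9
g(k):  0  0  0  0  1  1  1  1  2  2
So g(9) = 2.
The value of a disjunctive sum is the nim-sum of the parts.
Combined value = 1 XOR 2 = 3.

3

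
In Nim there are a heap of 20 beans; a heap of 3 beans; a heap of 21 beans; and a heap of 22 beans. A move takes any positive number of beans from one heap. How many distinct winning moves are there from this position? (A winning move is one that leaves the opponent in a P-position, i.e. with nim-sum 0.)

3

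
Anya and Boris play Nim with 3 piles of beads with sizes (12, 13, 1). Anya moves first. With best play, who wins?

Boris wins

Bitwise XOR of the heap sizes:
  1100  (12)
  1101  (13)
  0001  (1)
  ----
  0000  (0)
The nim-sum is 0, so this is a P-position: the player to move is in a losing position under optimal play; Anya is about to move from it and so loses — Boris wins.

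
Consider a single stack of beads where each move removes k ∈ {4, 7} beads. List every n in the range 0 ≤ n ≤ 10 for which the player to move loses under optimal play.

0, 1, 2, 3

Build the Grundy sequence with g(k) = mex{g(k−s) : s ∈ {4, 7}, s ≤ k}:
g(0) = mex{} = 0
g(1) = mex{} = 0
g(2) = mex{} = 0
g(3) = mex{} = 0
g(4) = mex{0} = 1
g(5) = mex{0} = 1
g(6) = mex{0} = 1
g(7) = mex{0} = 1
g(8) = mex{0,1} = 2
g(9) = mex{0,1} = 2
g(10) = mex{0,1} = 2
The P-positions (g = 0) in 0..10 are 0, 1, 2, 3.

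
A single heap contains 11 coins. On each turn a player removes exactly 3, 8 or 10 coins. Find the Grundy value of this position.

Build the Grundy sequence with g(k) = mex{g(k−s) : s ∈ {3, 8, 10}, s ≤ k}:
k:     0  1  2  3  4  5  6  7  8  9 10 11
g(k):  0  0  0  1  1  1  0  0  2  1  1  3
So g(11) = 3.

3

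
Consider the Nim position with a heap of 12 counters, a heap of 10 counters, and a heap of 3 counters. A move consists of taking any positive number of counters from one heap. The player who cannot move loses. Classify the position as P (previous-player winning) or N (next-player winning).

N-position

Nim-sum: 12 ^ 10 ^ 3 = 5.
The nim-sum is 5 ≠ 0, so this is an N-position: the player to move can win.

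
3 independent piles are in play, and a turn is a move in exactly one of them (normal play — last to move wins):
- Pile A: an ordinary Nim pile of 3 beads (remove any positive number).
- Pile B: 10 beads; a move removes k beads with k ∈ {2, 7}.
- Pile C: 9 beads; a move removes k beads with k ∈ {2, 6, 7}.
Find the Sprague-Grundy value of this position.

Pile A is a plain Nim pile of size 3, so its Grundy value is 3.
For pile B, compute g(0), g(1), … with moves {2, 7}:
k:     0  1  2  3  4  5  6  7  8  9 10
g(k):  0  0  1  1  0  0  1  1  2  0  0
So g(10) = 0.
For pile C, compute g(0), g(1), … with moves {2, 6, 7}:
g(0) = mex{} = 0
g(1) = mex{} = 0
g(2) = mex{0} = 1
g(3) = mex{0} = 1
g(4) = mex{1} = 0
g(5) = mex{1} = 0
g(6) = mex{0} = 1
g(7) = mex{0} = 1
g(8) = mex{0,1} = 2
g(9) = mex{1} = 0
So g(9) = 0.
By the Sprague-Grundy theorem, the Grundy value of a sum of independent games is the XOR of the component values.
Combined value = 3 ⊕ 0 ⊕ 0 = 3.

3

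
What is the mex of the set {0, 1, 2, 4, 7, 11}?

The values 0, 1, 2 are all present; 3 is the first non-negative integer missing from the set.

3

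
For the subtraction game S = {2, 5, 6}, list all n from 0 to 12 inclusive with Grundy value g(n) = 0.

0, 1, 4, 8, 11, 12

Grundy values for subtraction set {2, 5, 6}:
k:     0  1  2  3  4  5  6  7  8  9 10 11 12
g(k):  0  0  1  1  0  2  1  3  0  2  1  0  0
The P-positions (g = 0) in 0..12 are 0, 1, 4, 8, 11, 12.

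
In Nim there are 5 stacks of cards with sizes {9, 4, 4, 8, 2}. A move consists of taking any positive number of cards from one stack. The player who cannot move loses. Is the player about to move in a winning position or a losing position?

Winning position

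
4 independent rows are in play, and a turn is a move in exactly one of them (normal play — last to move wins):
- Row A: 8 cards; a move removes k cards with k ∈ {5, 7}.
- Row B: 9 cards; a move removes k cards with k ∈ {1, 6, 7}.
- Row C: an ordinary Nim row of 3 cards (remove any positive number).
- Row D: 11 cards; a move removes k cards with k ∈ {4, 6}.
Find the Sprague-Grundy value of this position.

1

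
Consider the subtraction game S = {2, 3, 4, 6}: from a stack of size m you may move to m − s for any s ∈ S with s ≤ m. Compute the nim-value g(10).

1

Compute g(0), g(1), … for moves {2, 3, 4, 6}:
k:     0  1  2  3  4  5  6  7  8  9 10
g(k):  0  0  1  1  2  2  3  3  0  0  1
So g(10) = 1.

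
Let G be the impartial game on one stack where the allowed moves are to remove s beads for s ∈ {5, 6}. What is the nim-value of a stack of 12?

0

Build the Grundy sequence with g(k) = mex{g(k−s) : s ∈ {5, 6}, s ≤ k}:
k:     0  1  2  3  4  5  6  7  8  9 10 11 12
g(k):  0  0  0  0  0  1  1  1  1  1  2  0  0
So g(12) = 0.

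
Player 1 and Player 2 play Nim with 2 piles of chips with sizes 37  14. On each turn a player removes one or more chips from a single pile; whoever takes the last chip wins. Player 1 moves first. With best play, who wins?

Player 1 wins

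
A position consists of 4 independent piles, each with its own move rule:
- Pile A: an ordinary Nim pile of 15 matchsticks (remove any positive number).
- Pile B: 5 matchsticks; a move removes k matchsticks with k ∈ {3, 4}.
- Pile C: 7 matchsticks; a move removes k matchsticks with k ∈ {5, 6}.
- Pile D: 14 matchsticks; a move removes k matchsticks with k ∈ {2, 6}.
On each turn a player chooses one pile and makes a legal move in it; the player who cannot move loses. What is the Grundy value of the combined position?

14

Pile A is a plain Nim pile of size 15, so its Grundy value is 15.
Grundy values for pile B (subtraction set {3, 4}):
k:     0  1  2  3  4  5
g(k):  0  0  0  1  1  1
So g(5) = 1.
Build the Grundy sequence for pile C with g(k) = mex{g(k−s) : s ∈ {5, 6}, s ≤ k}:
g(0) = mex{} = 0
g(1) = mex{} = 0
g(2) = mex{} = 0
g(3) = mex{} = 0
g(4) = mex{} = 0
g(5) = mex{0} = 1
g(6) = mex{0} = 1
g(7) = mex{0} = 1
So g(7) = 1.
For pile D, compute g(0), g(1), … with moves {2, 6}:
g(0) = mex{} = 0
g(1) = mex{} = 0
g(2) = mex{0} = 1
g(3) = mex{0} = 1
g(4) = mex{1} = 0
g(5) = mex{1} = 0
g(6) = mex{0} = 1
g(7) = mex{0} = 1
g(8) = mex{1} = 0
g(9) = mex{1} = 0
g(10) = mex{0} = 1
g(11) = mex{0} = 1
g(12) = mex{1} = 0
g(13) = mex{1} = 0
g(14) = mex{0} = 1
So g(14) = 1.
The value of a disjunctive sum is the nim-sum of the parts.
Combined value = 15 ⊕ 1 ⊕ 1 ⊕ 1 = 14.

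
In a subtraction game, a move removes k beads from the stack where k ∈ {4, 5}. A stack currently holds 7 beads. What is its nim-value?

1

Compute g(0), g(1), … for moves {4, 5}:
g(0) = mex{} = 0
g(1) = mex{} = 0
g(2) = mex{} = 0
g(3) = mex{} = 0
g(4) = mex{0} = 1
g(5) = mex{0} = 1
g(6) = mex{0} = 1
g(7) = mex{0} = 1
So g(7) = 1.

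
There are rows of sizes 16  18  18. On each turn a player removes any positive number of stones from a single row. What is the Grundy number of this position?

16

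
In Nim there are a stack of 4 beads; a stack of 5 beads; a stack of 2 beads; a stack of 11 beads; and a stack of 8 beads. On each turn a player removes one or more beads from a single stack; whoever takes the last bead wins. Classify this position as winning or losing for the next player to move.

Losing position

Write each in binary and XOR column by column:
  0100  (4)
  0101  (5)
  0010  (2)
  1011  (11)
  1000  (8)
  ----
  0000  (0)
The nim-sum is 0, so this is a P-position: the player to move is in a losing position under optimal play.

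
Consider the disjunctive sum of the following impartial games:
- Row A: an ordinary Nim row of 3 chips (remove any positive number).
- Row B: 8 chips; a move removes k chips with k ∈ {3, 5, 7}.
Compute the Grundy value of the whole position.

Row A is a plain Nim row of size 3, so its Grundy value is 3.
Grundy values for row B (subtraction set {3, 5, 7}):
k:     0  1  2  3  4  5  6  7  8
g(k):  0  0  0  1  1  1  2  2  2
So g(8) = 2.
By the Sprague-Grundy theorem, the Grundy value of a sum of independent games is the XOR of the component values.
Combined value = 3 ⊕ 2 = 1.

1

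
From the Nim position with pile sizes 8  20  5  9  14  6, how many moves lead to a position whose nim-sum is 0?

1

Nim-sum: 8 ^ 20 ^ 5 ^ 9 ^ 14 ^ 6 = 24.
The overall nim-sum is X = 24. A pile of size p has a winning move iff p XOR X < p (reduce it to p XOR X).
  8: 8 XOR 24 = 16 ≥ 8 — no move.
  20: 20 XOR 24 = 12 < 20 — winning move (to 12).
  5: 5 XOR 24 = 29 ≥ 5 — no move.
  9: 9 XOR 24 = 17 ≥ 9 — no move.
  14: 14 XOR 24 = 22 ≥ 14 — no move.
  6: 6 XOR 24 = 30 ≥ 6 — no move.
That gives 1 winning move.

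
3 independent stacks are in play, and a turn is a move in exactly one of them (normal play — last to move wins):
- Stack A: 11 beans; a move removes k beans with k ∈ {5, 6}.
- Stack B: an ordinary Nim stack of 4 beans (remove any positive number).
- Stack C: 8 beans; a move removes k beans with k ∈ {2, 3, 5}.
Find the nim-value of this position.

4

Build the Grundy sequence for stack A with g(k) = mex{g(k−s) : s ∈ {5, 6}, s ≤ k}:
g(0) = mex{} = 0
g(1) = mex{} = 0
g(2) = mex{} = 0
g(3) = mex{} = 0
g(4) = mex{} = 0
g(5) = mex{0} = 1
g(6) = mex{0} = 1
g(7) = mex{0} = 1
g(8) = mex{0} = 1
g(9) = mex{0} = 1
g(10) = mex{0,1} = 2
g(11) = mex{1} = 0
So g(11) = 0.
Stack B is a plain Nim stack of size 4, so its Grundy value is 4.
Grundy values for stack C (subtraction set {2, 3, 5}):
g(0) = mex{} = 0
g(1) = mex{} = 0
g(2) = mex{0} = 1
g(3) = mex{0} = 1
g(4) = mex{0,1} = 2
g(5) = mex{0,1} = 2
g(6) = mex{0,1,2} = 3
g(7) = mex{1,2} = 0
g(8) = mex{1,2,3} = 0
So g(8) = 0.
By the Sprague-Grundy theorem, the Grundy value of a sum of independent games is the XOR of the component values.
Combined value = 0 ⊕ 4 ⊕ 0 = 4.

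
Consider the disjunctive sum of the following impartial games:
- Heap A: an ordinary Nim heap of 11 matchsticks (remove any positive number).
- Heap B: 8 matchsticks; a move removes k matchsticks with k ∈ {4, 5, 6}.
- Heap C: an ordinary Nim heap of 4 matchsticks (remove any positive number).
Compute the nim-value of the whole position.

13

Heap A is a plain Nim heap of size 11, so its Grundy value is 11.
For heap B, compute g(0), g(1), … with moves {4, 5, 6}:
g(0) = mex{} = 0
g(1) = mex{} = 0
g(2) = mex{} = 0
g(3) = mex{} = 0
g(4) = mex{0} = 1
g(5) = mex{0} = 1
g(6) = mex{0} = 1
g(7) = mex{0} = 1
g(8) = mex{0,1} = 2
So g(8) = 2.
Heap C is a plain Nim heap of size 4, so its Grundy value is 4.
By the Sprague-Grundy theorem, the Grundy value of a sum of independent games is the XOR of the component values.
Combined value = 11 XOR 2 XOR 4 = 13.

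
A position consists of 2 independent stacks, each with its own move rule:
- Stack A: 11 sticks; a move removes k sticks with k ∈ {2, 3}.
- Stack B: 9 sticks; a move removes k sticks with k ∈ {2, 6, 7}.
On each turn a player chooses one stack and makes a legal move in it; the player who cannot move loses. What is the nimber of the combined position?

Grundy values for stack A (subtraction set {2, 3}):
k:     0  1  2  3  4  5  6  7  8  9 10 11
g(k):  0  0  1  1  2  0  0  1  1  2  0  0
So g(11) = 0.
For stack B, compute g(0), g(1), … with moves {2, 6, 7}:
g(0) = mex{} = 0
g(1) = mex{} = 0
g(2) = mex{0} = 1
g(3) = mex{0} = 1
g(4) = mex{1} = 0
g(5) = mex{1} = 0
g(6) = mex{0} = 1
g(7) = mex{0} = 1
g(8) = mex{0,1} = 2
g(9) = mex{1} = 0
So g(9) = 0.
By the Sprague-Grundy theorem, the Grundy value of a sum of independent games is the XOR of the component values.
Combined value = 0 ⊕ 0 = 0.

0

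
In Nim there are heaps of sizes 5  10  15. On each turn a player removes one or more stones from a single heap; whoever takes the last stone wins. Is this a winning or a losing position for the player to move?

Compute the nim-sum pairwise:
5 ^ 10 = 15
15 ^ 15 = 0
The nim-sum is 0, so this is a P-position: the player to move is in a losing position under optimal play.

Losing position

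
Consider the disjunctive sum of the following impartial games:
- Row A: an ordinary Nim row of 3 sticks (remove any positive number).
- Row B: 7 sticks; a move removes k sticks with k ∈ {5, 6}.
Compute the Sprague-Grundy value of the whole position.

2

Row A is a plain Nim row of size 3, so its Grundy value is 3.
Build the Grundy sequence for row B with g(k) = mex{g(k−s) : s ∈ {5, 6}, s ≤ k}:
g(0) = mex{} = 0
g(1) = mex{} = 0
g(2) = mex{} = 0
g(3) = mex{} = 0
g(4) = mex{} = 0
g(5) = mex{0} = 1
g(6) = mex{0} = 1
g(7) = mex{0} = 1
So g(7) = 1.
By the Sprague-Grundy theorem, the Grundy value of a sum of independent games is the XOR of the component values.
Combined value = 3 XOR 1 = 2.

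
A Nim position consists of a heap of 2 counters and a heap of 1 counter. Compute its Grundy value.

Bitwise XOR of the heap sizes:
  10  (2)
  01  (1)
  --
  11  (3)

3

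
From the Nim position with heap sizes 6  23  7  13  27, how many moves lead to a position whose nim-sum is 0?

Nim-sum: 6 ^ 23 ^ 7 ^ 13 ^ 27 = 0.
The nim-sum is already 0, so every move leaves a nonzero nim-sum — there are no winning moves.

0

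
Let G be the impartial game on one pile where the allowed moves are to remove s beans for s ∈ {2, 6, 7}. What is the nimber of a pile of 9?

Compute g(0), g(1), … for moves {2, 6, 7}:
k:     0  1  2  3  4  5  6  7  8  9
g(k):  0  0  1  1  0  0  1  1  2  0
So g(9) = 0.

0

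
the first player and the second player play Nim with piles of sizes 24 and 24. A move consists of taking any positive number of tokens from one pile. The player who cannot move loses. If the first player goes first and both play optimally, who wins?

Compute the nim-sum pairwise:
24 ⊕ 24 = 0
The nim-sum is 0, so this is a P-position: the player to move is in a losing position under optimal play; the first player is about to move from it and so loses — the second player wins.

the second player wins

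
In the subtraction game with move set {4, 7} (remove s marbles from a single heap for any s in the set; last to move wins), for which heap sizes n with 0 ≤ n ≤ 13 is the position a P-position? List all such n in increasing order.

0, 1, 2, 3, 11, 12, 13

Build the Grundy sequence with g(k) = mex{g(k−s) : s ∈ {4, 7}, s ≤ k}:
k:     0  1  2  3  4  5  6  7  8  9 10 11 12 13
g(k):  0  0  0  0  1  1  1  1  2  2  2  0  0  0
The P-positions (g = 0) in 0..13 are 0, 1, 2, 3, 11, 12, 13.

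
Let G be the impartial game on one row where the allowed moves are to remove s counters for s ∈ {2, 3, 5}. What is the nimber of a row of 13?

Build the Grundy sequence with g(k) = mex{g(k−s) : s ∈ {2, 3, 5}, s ≤ k}:
g(0) = mex{} = 0
g(1) = mex{} = 0
g(2) = mex{0} = 1
g(3) = mex{0} = 1
g(4) = mex{0,1} = 2
g(5) = mex{0,1} = 2
g(6) = mex{0,1,2} = 3
g(7) = mex{1,2} = 0
g(8) = mex{1,2,3} = 0
g(9) = mex{0,2,3} = 1
g(10) = mex{0,2} = 1
g(11) = mex{0,1,3} = 2
g(12) = mex{0,1} = 2
g(13) = mex{0,1,2} = 3
So g(13) = 3.

3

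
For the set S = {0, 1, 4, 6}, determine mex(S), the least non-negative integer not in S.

The values 0, 1 are all present; 2 is the first non-negative integer missing from the set.

2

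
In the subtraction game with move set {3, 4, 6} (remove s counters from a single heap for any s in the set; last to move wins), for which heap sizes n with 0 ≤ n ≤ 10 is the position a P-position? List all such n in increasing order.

0, 1, 2, 9, 10

Compute g(0), g(1), … for moves {3, 4, 6}:
g(0) = mex{} = 0
g(1) = mex{} = 0
g(2) = mex{} = 0
g(3) = mex{0} = 1
g(4) = mex{0} = 1
g(5) = mex{0} = 1
g(6) = mex{0,1} = 2
g(7) = mex{0,1} = 2
g(8) = mex{0,1} = 2
g(9) = mex{1,2} = 0
g(10) = mex{1,2} = 0
The P-positions (g = 0) in 0..10 are 0, 1, 2, 9, 10.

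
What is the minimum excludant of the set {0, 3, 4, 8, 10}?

0 is in the set but 1 is not, so the mex is 1.

1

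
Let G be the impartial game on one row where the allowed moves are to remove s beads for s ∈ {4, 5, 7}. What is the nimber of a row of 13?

0

Grundy values for subtraction set {4, 5, 7}:
k:     0  1  2  3  4  5  6  7  8  9 10 11 12 13
g(k):  0  0  0  0  1  1  1  1  2  2  2  0  0  0
So g(13) = 0.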